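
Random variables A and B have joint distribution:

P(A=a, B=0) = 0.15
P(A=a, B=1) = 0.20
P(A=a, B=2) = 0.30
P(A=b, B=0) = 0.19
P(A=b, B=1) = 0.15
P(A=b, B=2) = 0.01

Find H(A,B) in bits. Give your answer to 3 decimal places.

H(A,B) = −Σ p(x,y)·log₂ p(x,y) over all 6 cells.
  cell (a,0): −0.15·log₂0.15 = 0.4105
  cell (a,1): −0.20·log₂0.20 = 0.4644
  cell (a,2): −0.30·log₂0.30 = 0.5211
  cell (b,0): −0.19·log₂0.19 = 0.4552
  cell (b,1): −0.15·log₂0.15 = 0.4105
  cell (b,2): −0.01·log₂0.01 = 0.0664
Sum = 2.328 bits.

2.328 bits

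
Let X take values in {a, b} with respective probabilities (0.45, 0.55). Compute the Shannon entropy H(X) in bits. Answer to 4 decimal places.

0.9928 bits

H(X) = −Σ p·log₂ p.
  −(0.45)·log₂(0.45) = 0.51840
  −(0.55)·log₂(0.55) = 0.47437
Sum: 0.51840 + 0.47437 = 0.9928 bits.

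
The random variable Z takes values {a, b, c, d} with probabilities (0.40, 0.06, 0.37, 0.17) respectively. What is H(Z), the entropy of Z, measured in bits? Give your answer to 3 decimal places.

H(Z) = −Σ p·log₂ p.
  −(0.40)·log₂(0.40) = 0.5288
  −(0.06)·log₂(0.06) = 0.2435
  −(0.37)·log₂(0.37) = 0.5307
  −(0.17)·log₂(0.17) = 0.4346
Sum: 0.5288 + 0.2435 + 0.5307 + 0.4346 = 1.738 bits.

1.738 bits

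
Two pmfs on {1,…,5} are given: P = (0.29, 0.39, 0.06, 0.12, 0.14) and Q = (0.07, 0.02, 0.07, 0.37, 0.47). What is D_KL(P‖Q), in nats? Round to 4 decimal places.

1.2567 nats

D(P‖Q) = Σ p·ln(p/q).
  0.29·ln(0.29/0.07) = 0.41220
  0.39·ln(0.39/0.02) = 1.15846
  0.06·ln(0.06/0.07) = -0.00925
  0.12·ln(0.12/0.37) = -0.13512
  0.14·ln(0.14/0.47) = -0.16955
D(P‖Q) = 1.2567 nats.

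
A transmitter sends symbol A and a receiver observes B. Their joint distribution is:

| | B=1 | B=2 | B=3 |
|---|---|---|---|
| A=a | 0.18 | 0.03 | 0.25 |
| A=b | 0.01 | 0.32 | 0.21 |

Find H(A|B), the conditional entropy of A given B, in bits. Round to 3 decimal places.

0.662 bits

Marginals: p(A) = (0.4600, 0.5400), p(B) = (0.1900, 0.3500, 0.4600).
H(A|B) = Σ p(B) · H(A|B=·).
  B=1: p=0.1900, H(A|B=1) = 0.2975
  B=2: p=0.3500, H(A|B=2) = 0.4220
  B=3: p=0.4600, H(A|B=3) = 0.9945
Weighted sum = 0.662 bits.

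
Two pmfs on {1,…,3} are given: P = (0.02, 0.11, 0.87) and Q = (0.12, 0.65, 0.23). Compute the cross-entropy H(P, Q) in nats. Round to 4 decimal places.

H(P,Q) = −Σ p·ln q.
  −0.02·ln(0.12) = 0.04241
  −0.11·ln(0.65) = 0.04739
  −0.87·ln(0.23) = 1.27862
H(P,Q) = 1.3684 nats.

1.3684 nats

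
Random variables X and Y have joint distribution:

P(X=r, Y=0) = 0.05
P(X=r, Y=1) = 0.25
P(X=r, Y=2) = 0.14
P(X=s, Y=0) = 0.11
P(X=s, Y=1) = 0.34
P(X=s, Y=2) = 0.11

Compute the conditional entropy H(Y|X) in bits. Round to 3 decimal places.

Marginals: p(X) = (0.4400, 0.5600), p(Y) = (0.1600, 0.5900, 0.2500).
H(Y|X) = Σ p(X) · H(Y|X=·).
  X=r: p=0.4400, H(Y|X=r) = 1.3456
  X=s: p=0.5600, H(Y|X=s) = 1.3595
Weighted sum = 1.353 bits.

1.353 bits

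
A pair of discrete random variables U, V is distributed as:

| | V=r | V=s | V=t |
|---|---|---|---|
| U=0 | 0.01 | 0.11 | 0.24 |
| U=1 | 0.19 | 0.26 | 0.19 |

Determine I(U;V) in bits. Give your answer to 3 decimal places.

Marginals: p(U) = (0.3600, 0.6400), p(V) = (0.2000, 0.3700, 0.4300).
I(U;V) = H(U) + H(V) − H(U,V).
H(U) = 0.9427, H(V) = 1.5187, H(U,V) = 2.3266.
I(U;V) = 0.9427 + 1.5187 − 2.3266 = 0.135 bits.

0.135 bits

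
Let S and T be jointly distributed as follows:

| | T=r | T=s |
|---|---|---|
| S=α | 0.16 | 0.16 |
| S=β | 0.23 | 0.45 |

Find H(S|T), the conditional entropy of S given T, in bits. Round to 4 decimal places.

0.8873 bits

Marginals: p(S) = (0.3200, 0.6800), p(T) = (0.3900, 0.6100).
H(S|T) = Σ p(T) · H(S|T=·).
  T=r: p=0.3900, H(S|T=r) = 0.9766
  T=s: p=0.6100, H(S|T=s) = 0.8302
Weighted sum = 0.8873 bits.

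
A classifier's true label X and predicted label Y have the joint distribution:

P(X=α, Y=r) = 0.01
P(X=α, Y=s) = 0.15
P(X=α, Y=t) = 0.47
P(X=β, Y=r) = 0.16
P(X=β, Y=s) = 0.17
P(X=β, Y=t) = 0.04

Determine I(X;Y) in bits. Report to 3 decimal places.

0.374 bits

Marginals: p(X) = (0.6300, 0.3700), p(Y) = (0.1700, 0.3200, 0.5100).
I(X;Y) = Σ p(x,y)·log₂[p(x,y)/(p(x)p(y))].
  (α,r): 0.01·log₂(0.0934) = -0.0342
  (α,s): 0.15·log₂(0.7440) = -0.0640
  (α,t): 0.47·log₂(1.4628) = 0.2579
  (β,r): 0.16·log₂(2.5437) = 0.2155
  (β,s): 0.17·log₂(1.4358) = 0.0887
  (β,t): 0.04·log₂(0.2120) = -0.0895
Sum = 0.374 bits.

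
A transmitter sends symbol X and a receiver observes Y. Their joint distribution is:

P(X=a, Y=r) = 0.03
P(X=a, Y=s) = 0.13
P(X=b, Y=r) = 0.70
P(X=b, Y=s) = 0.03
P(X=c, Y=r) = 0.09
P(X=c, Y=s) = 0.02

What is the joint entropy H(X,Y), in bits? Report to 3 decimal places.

H(X,Y) = −Σ p(x,y)·log₂ p(x,y) over all 6 cells.
  cell (a,r): −0.03·log₂0.03 = 0.1518
  cell (a,s): −0.13·log₂0.13 = 0.3826
  cell (b,r): −0.70·log₂0.70 = 0.3602
  cell (b,s): −0.03·log₂0.03 = 0.1518
  cell (c,r): −0.09·log₂0.09 = 0.3127
  cell (c,s): −0.02·log₂0.02 = 0.1129
Sum = 1.472 bits.

1.472 bits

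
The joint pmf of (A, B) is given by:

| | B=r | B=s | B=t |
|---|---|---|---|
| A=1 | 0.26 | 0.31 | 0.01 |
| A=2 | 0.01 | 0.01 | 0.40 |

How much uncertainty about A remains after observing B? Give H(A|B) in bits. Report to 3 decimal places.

Marginals: p(A) = (0.5800, 0.4200), p(B) = (0.2700, 0.3200, 0.4100).
H(A|B) = Σ p(B) · H(A|B=·).
  B=r: p=0.2700, H(A|B=r) = 0.2285
  B=s: p=0.3200, H(A|B=s) = 0.2006
  B=t: p=0.4100, H(A|B=t) = 0.1654
Weighted sum = 0.194 bits.

0.194 bits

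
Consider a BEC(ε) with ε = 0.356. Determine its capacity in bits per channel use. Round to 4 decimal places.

Binary erasure channel: capacity C = 1 − ε.
C = 1 − 0.356 = 0.6440 bits per channel use.

0.6440 bits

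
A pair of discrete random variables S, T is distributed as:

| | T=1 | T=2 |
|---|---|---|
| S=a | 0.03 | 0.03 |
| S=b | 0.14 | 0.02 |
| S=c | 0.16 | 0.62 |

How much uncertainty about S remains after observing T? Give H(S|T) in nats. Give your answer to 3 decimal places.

0.519 nats

Marginals: p(S) = (0.0600, 0.1600, 0.7800), p(T) = (0.3300, 0.6700).
H(S|T) = Σ p(T) · H(S|T=·).
  T=1: p=0.3300, H(S|T=1) = 0.9327
  T=2: p=0.6700, H(S|T=2) = 0.3157
Weighted sum = 0.519 nats.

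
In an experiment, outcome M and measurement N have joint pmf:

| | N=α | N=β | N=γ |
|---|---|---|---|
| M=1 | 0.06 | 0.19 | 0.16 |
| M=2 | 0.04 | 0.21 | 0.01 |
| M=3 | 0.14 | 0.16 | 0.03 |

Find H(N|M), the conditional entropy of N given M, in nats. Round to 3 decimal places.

0.872 nats

Chain rule: H(N|M) = H(M,N) − H(M).
Marginals: p(M) = (0.4100, 0.2600, 0.3300), p(N) = (0.2400, 0.5600, 0.2000).
H(M,N) = 1.9538 nats; H(M) = 1.0817 nats.
H(N|M) = 1.9538 − 1.0817 = 0.872 nats.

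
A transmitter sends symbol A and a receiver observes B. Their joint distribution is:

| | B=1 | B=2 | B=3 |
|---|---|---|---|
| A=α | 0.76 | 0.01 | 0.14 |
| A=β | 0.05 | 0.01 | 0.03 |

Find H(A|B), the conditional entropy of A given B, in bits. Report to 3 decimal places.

0.405 bits

Marginals: p(A) = (0.9100, 0.0900), p(B) = (0.8100, 0.0200, 0.1700).
H(A|B) = Σ p(B) · H(A|B=·).
  B=1: p=0.8100, H(A|B=1) = 0.3343
  B=2: p=0.0200, H(A|B=2) = 1.0000
  B=3: p=0.1700, H(A|B=3) = 0.6723
Weighted sum = 0.405 bits.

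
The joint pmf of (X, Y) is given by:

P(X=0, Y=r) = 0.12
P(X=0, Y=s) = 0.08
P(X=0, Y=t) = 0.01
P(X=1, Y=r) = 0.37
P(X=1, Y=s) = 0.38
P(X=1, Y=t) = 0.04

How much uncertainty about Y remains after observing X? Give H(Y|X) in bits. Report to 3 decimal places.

1.230 bits

Marginals: p(X) = (0.2100, 0.7900), p(Y) = (0.4900, 0.4600, 0.0500).
H(Y|X) = Σ p(X) · H(Y|X=·).
  X=0: p=0.2100, H(Y|X=0) = 1.2009
  X=1: p=0.7900, H(Y|X=1) = 1.2383
Weighted sum = 1.230 bits.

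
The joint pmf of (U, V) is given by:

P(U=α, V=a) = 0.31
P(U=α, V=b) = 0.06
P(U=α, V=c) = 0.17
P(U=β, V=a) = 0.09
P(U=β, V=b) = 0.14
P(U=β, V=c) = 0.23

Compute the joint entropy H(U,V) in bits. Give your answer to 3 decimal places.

2.399 bits

H(U,V) = −Σ p(x,y)·log₂ p(x,y) over all 6 cells.
  cell (α,a): −0.31·log₂0.31 = 0.5238
  cell (α,b): −0.06·log₂0.06 = 0.2435
  cell (α,c): −0.17·log₂0.17 = 0.4346
  cell (β,a): −0.09·log₂0.09 = 0.3127
  cell (β,b): −0.14·log₂0.14 = 0.3971
  cell (β,c): −0.23·log₂0.23 = 0.4877
Sum = 2.399 bits.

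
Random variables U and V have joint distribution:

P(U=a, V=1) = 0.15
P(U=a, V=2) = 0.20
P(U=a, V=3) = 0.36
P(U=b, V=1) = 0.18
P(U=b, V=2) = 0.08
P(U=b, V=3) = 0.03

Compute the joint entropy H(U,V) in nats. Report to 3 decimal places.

1.590 nats

H(U,V) = −Σ p(x,y)·ln p(x,y) over all 6 cells.
  cell (a,1): −0.15·ln0.15 = 0.2846
  cell (a,2): −0.20·ln0.20 = 0.3219
  cell (a,3): −0.36·ln0.36 = 0.3678
  cell (b,1): −0.18·ln0.18 = 0.3087
  cell (b,2): −0.08·ln0.08 = 0.2021
  cell (b,3): −0.03·ln0.03 = 0.1052
Sum = 1.590 nats.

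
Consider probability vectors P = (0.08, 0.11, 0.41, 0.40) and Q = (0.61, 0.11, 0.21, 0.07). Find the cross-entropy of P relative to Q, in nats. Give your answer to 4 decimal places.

1.9859 nats

H(P,Q) = −Σ p·ln q.
  −0.08·ln(0.61) = 0.03954
  −0.11·ln(0.11) = 0.24280
  −0.41·ln(0.21) = 0.63987
  −0.40·ln(0.07) = 1.06370
H(P,Q) = 1.9859 nats.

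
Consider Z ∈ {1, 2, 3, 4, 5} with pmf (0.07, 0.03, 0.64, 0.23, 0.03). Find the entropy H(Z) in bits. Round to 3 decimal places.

H(Z) = −Σ p·log₂ p.
  −(0.07)·log₂(0.07) = 0.2686
  −(0.03)·log₂(0.03) = 0.1518
  −(0.64)·log₂(0.64) = 0.4121
  −(0.23)·log₂(0.23) = 0.4877
  −(0.03)·log₂(0.03) = 0.1518
Sum: 0.2686 + 0.1518 + 0.4121 + 0.4877 + 0.1518 = 1.472 bits.

1.472 bits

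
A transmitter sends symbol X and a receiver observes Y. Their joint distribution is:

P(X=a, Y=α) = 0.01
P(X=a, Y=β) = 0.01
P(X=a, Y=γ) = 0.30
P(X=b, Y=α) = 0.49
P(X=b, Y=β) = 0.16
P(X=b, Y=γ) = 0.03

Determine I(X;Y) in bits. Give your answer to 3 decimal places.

Marginals: p(X) = (0.3200, 0.6800), p(Y) = (0.5000, 0.1700, 0.3300).
I(X;Y) = Σ p(x,y)·log₂[p(x,y)/(p(x)p(y))].
  (a,α): 0.01·log₂(0.0625) = -0.0400
  (a,β): 0.01·log₂(0.1838) = -0.0244
  (a,γ): 0.30·log₂(2.8409) = 0.4519
  (b,α): 0.49·log₂(1.4412) = 0.2584
  (b,β): 0.16·log₂(1.3841) = 0.0750
  (b,γ): 0.03·log₂(0.1337) = -0.0871
Sum = 0.634 bits.

0.634 bits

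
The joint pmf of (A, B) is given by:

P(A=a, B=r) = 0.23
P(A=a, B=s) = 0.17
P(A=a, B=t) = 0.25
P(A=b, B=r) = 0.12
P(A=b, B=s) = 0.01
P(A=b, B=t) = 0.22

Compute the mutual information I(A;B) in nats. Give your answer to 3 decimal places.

Marginals: p(A) = (0.6500, 0.3500), p(B) = (0.3500, 0.1800, 0.4700).
I(A;B) = H(A) + H(B) − H(A,B).
H(A) = 0.6474, H(B) = 1.0310, H(A,B) = 1.6194.
I(A;B) = 0.6474 + 1.0310 − 1.6194 = 0.059 nats.

0.059 nats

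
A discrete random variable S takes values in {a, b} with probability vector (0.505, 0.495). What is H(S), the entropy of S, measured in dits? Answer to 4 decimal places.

0.3010 dits

H(S) = −Σ p·log₁₀ p.
  −(0.505)·log₁₀(0.505) = 0.14984
  −(0.495)·log₁₀(0.495) = 0.15117
Sum: 0.14984 + 0.15117 = 0.3010 dits.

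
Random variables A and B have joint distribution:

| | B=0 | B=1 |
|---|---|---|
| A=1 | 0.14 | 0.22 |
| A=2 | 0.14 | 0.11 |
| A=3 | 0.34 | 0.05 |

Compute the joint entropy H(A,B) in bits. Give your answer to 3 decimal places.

2.370 bits

H(A,B) = −Σ p(x,y)·log₂ p(x,y) over all 6 cells.
  cell (1,0): −0.14·log₂0.14 = 0.3971
  cell (1,1): −0.22·log₂0.22 = 0.4806
  cell (2,0): −0.14·log₂0.14 = 0.3971
  cell (2,1): −0.11·log₂0.11 = 0.3503
  cell (3,0): −0.34·log₂0.34 = 0.5292
  cell (3,1): −0.05·log₂0.05 = 0.2161
Sum = 2.370 bits.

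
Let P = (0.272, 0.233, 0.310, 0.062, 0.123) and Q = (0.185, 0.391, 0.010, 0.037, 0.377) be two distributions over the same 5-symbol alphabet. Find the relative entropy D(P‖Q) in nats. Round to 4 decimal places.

0.9430 nats

D(P‖Q) = Σ p·ln(p/q).
  0.272·ln(0.272/0.185) = 0.10484
  0.233·ln(0.233/0.391) = -0.12062
  0.310·ln(0.310/0.010) = 1.06454
  0.062·ln(0.062/0.037) = 0.03201
  0.123·ln(0.123/0.377) = -0.13777
D(P‖Q) = 0.9430 nats.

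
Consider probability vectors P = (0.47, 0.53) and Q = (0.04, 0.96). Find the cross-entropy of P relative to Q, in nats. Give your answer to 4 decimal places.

1.5345 nats

H(P,Q) = −Σ p·ln q.
  −0.47·ln(0.04) = 1.51287
  −0.53·ln(0.96) = 0.02164
H(P,Q) = 1.5345 nats.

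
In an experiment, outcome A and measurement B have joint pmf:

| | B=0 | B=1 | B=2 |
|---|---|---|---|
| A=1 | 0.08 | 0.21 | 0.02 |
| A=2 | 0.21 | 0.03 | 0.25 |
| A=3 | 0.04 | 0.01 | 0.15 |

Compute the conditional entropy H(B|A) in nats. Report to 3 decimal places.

Chain rule: H(B|A) = H(A,B) − H(A).
Marginals: p(A) = (0.3100, 0.4900, 0.2000), p(B) = (0.3300, 0.2500, 0.4200).
H(A,B) = 1.8469 nats; H(A) = 1.0345 nats.
H(B|A) = 1.8469 − 1.0345 = 0.812 nats.

0.812 nats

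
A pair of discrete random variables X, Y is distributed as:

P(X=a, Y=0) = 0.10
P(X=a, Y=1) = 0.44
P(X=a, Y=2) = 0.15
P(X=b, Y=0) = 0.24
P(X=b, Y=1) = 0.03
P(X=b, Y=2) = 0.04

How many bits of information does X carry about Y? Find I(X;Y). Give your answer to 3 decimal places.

Marginals: p(X) = (0.6900, 0.3100), p(Y) = (0.3400, 0.4700, 0.1900).
I(X;Y) = H(X) + H(Y) − H(X,Y).
H(X) = 0.8932, H(Y) = 1.4964, H(X,Y) = 2.0955.
I(X;Y) = 0.8932 + 1.4964 − 2.0955 = 0.294 bits.

0.294 bits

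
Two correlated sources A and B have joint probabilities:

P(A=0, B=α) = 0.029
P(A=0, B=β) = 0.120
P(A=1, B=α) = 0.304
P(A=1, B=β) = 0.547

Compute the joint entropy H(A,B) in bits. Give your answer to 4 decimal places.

1.5135 bits

H(A,B) = −Σ p(x,y)·log₂ p(x,y) over all 4 cells.
  cell (0,α): −0.029·log₂0.029 = 0.14813
  cell (0,β): −0.120·log₂0.120 = 0.36707
  cell (1,α): −0.304·log₂0.304 = 0.52223
  cell (1,β): −0.547·log₂0.547 = 0.47610
Sum = 1.5135 bits.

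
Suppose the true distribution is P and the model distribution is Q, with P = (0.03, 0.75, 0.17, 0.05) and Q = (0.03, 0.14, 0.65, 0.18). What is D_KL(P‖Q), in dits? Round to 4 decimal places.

0.4199 dits

D(P‖Q) = Σ p·log₁₀(p/q).
  0.03·log₁₀(0.03/0.03) = 0.00000
  0.75·log₁₀(0.75/0.14) = 0.54670
  0.17·log₁₀(0.17/0.65) = -0.09902
  0.05·log₁₀(0.05/0.18) = -0.02782
D(P‖Q) = 0.4199 dits.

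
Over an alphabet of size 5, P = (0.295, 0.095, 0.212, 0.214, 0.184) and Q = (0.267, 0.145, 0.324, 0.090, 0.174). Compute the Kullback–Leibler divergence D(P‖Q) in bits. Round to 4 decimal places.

D(P‖Q) = Σ p·log₂(p/q).
  0.295·log₂(0.295/0.267) = 0.04244
  0.095·log₂(0.095/0.145) = -0.05796
  0.212·log₂(0.212/0.324) = -0.12973
  0.214·log₂(0.214/0.090) = 0.26742
  0.184·log₂(0.184/0.174) = 0.01483
D(P‖Q) = 0.1370 bits.

0.1370 bits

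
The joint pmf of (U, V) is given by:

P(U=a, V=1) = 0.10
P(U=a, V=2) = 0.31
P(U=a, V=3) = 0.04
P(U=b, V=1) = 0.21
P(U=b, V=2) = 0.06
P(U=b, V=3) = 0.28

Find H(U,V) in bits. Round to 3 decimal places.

2.272 bits

H(U,V) = −Σ p(x,y)·log₂ p(x,y) over all 6 cells.
  cell (a,1): −0.10·log₂0.10 = 0.3322
  cell (a,2): −0.31·log₂0.31 = 0.5238
  cell (a,3): −0.04·log₂0.04 = 0.1858
  cell (b,1): −0.21·log₂0.21 = 0.4728
  cell (b,2): −0.06·log₂0.06 = 0.2435
  cell (b,3): −0.28·log₂0.28 = 0.5142
Sum = 2.272 bits.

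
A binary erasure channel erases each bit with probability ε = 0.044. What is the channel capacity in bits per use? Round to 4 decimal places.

0.9560 bits

Binary erasure channel: capacity C = 1 − ε.
C = 1 − 0.044 = 0.9560 bits per channel use.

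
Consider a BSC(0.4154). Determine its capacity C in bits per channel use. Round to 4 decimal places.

Binary symmetric channel: C = 1 − h₂(ε) where h₂ is the binary entropy function.
h₂(0.4154) = −0.4154·log₂0.4154 − 0.5846·log₂0.5846 = 0.9792.
C = 1 − 0.9792 = 0.0208 bits per channel use.

0.0208 bits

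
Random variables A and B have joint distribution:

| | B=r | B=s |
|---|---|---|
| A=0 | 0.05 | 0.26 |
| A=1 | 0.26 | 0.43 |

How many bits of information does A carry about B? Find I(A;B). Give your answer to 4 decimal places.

0.0361 bits

Marginals: p(A) = (0.3100, 0.6900), p(B) = (0.3100, 0.6900).
I(A;B) = Σ p(x,y)·log₂[p(x,y)/(p(x)p(y))].
  (0,r): 0.05·log₂(0.5203) = -0.04713
  (0,s): 0.26·log₂(1.2155) = 0.07321
  (1,r): 0.26·log₂(1.2155) = 0.07321
  (1,s): 0.43·log₂(0.9032) = -0.06318
Sum = 0.0361 bits.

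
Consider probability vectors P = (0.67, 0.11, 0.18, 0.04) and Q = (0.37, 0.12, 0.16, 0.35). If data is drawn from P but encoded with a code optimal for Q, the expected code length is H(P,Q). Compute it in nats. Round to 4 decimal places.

H(P,Q) = −Σ p·ln q.
  −0.67·ln(0.37) = 0.66615
  −0.11·ln(0.12) = 0.23323
  −0.18·ln(0.16) = 0.32986
  −0.04·ln(0.35) = 0.04199
H(P,Q) = 1.2712 nats.

1.2712 nats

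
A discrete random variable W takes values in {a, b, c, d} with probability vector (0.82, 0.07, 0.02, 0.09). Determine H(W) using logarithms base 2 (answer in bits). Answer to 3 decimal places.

0.929 bits

H(W) = −Σ p·log₂ p.
  −(0.82)·log₂(0.82) = 0.2348
  −(0.07)·log₂(0.07) = 0.2686
  −(0.02)·log₂(0.02) = 0.1129
  −(0.09)·log₂(0.09) = 0.3127
Sum: 0.2348 + 0.2686 + 0.1129 + 0.3127 = 0.929 bits.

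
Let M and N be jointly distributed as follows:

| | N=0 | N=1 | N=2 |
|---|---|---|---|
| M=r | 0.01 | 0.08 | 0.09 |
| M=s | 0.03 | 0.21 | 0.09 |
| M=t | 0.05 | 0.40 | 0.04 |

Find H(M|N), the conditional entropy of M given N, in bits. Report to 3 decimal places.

Chain rule: H(M|N) = H(M,N) − H(N).
Marginals: p(M) = (0.1800, 0.3300, 0.4900), p(N) = (0.0900, 0.6900, 0.2200).
H(M,N) = 2.5385 bits; H(N) = 1.1626 bits.
H(M|N) = 2.5385 − 1.1626 = 1.376 bits.

1.376 bits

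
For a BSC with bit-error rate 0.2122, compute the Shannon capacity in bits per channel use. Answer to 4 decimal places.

Binary symmetric channel: C = 1 − h₂(ε) where h₂ is the binary entropy function.
h₂(0.2122) = −0.2122·log₂0.2122 − 0.7878·log₂0.7878 = 0.7457.
C = 1 − 0.7457 = 0.2543 bits per channel use.

0.2543 bits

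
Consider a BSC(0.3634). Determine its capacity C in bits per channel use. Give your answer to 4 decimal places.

0.0545 bits

Binary symmetric channel: C = 1 − h₂(ε) where h₂ is the binary entropy function.
h₂(0.3634) = −0.3634·log₂0.3634 − 0.6366·log₂0.6366 = 0.9455.
C = 1 − 0.9455 = 0.0545 bits per channel use.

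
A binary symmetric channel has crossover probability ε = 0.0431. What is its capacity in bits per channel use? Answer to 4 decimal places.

0.7437 bits

Binary symmetric channel: C = 1 − h₂(ε) where h₂ is the binary entropy function.
h₂(0.0431) = −0.0431·log₂0.0431 − 0.9569·log₂0.9569 = 0.2563.
C = 1 − 0.2563 = 0.7437 bits per channel use.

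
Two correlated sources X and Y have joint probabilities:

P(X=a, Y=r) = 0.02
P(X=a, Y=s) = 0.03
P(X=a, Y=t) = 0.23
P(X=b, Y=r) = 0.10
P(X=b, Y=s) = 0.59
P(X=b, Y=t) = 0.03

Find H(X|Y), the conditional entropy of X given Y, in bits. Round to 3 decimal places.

0.385 bits

Marginals: p(X) = (0.2800, 0.7200), p(Y) = (0.1200, 0.6200, 0.2600).
H(X|Y) = Σ p(Y) · H(X|Y=·).
  Y=r: p=0.1200, H(X|Y=r) = 0.6500
  Y=s: p=0.6200, H(X|Y=s) = 0.2795
  Y=t: p=0.2600, H(X|Y=t) = 0.5159
Weighted sum = 0.385 bits.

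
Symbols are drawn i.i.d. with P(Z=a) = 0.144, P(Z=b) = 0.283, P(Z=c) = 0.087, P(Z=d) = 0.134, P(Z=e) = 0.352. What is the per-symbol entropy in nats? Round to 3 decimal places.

1.486 nats

H(Z) = −Σ p·ln p.
  −(0.144)·ln(0.144) = 0.2791
  −(0.283)·ln(0.283) = 0.3572
  −(0.087)·ln(0.087) = 0.2124
  −(0.134)·ln(0.134) = 0.2693
  −(0.352)·ln(0.352) = 0.3675
Sum: 0.2791 + 0.3572 + 0.2124 + 0.2693 + 0.3675 = 1.486 nats.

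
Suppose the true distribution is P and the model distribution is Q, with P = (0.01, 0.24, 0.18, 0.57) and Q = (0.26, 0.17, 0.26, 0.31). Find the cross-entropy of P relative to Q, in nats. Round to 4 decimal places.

1.3488 nats

H(P,Q) = −Σ p·ln q.
  −0.01·ln(0.26) = 0.01347
  −0.24·ln(0.17) = 0.42527
  −0.18·ln(0.26) = 0.24247
  −0.57·ln(0.31) = 0.66757
H(P,Q) = 1.3488 nats.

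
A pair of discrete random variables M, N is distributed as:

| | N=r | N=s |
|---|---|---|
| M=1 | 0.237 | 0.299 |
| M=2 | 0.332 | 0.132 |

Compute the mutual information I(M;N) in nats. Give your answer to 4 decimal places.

Marginals: p(M) = (0.5360, 0.4640), p(N) = (0.5690, 0.4310).
I(M;N) = Σ p(x,y)·ln[p(x,y)/(p(x)p(y))].
  (1,r): 0.237·ln(0.7771) = -0.05977
  (1,s): 0.299·ln(1.2943) = 0.07713
  (2,r): 0.332·ln(1.2575) = 0.07607
  (2,s): 0.132·ln(0.6601) = -0.05484
Sum = 0.0386 nats.

0.0386 nats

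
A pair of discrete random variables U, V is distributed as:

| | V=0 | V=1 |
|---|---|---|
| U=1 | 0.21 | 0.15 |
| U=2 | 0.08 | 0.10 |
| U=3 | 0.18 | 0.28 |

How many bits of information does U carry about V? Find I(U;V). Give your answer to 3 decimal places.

0.022 bits

Marginals: p(U) = (0.3600, 0.1800, 0.4600), p(V) = (0.4700, 0.5300).
I(U;V) = H(U) + H(V) − H(U,V).
H(U) = 1.4913, H(V) = 0.9974, H(U,V) = 2.4666.
I(U;V) = 1.4913 + 0.9974 − 2.4666 = 0.022 bits.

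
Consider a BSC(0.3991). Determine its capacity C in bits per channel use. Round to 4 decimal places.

Binary symmetric channel: C = 1 − h₂(ε) where h₂ is the binary entropy function.
h₂(0.3991) = −0.3991·log₂0.3991 − 0.6009·log₂0.6009 = 0.9704.
C = 1 − 0.9704 = 0.0296 bits per channel use.

0.0296 bits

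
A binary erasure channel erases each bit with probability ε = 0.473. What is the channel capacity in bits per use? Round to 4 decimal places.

0.5270 bits

Binary erasure channel: capacity C = 1 − ε.
C = 1 − 0.473 = 0.5270 bits per channel use.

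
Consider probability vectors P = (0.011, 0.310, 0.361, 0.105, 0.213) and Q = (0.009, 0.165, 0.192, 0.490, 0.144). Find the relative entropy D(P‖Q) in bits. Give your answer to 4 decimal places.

0.5010 bits

D(P‖Q) = Σ p·log₂(p/q).
  0.011·log₂(0.011/0.009) = 0.00318
  0.310·log₂(0.310/0.165) = 0.28204
  0.361·log₂(0.361/0.192) = 0.32883
  0.105·log₂(0.105/0.490) = -0.23335
  0.213·log₂(0.213/0.144) = 0.12030
D(P‖Q) = 0.5010 bits.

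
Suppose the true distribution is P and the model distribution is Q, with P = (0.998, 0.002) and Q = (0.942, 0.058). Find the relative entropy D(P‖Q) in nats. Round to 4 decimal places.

D(P‖Q) = Σ p·ln(p/q).
  0.998·ln(0.998/0.942) = 0.05763
  0.002·ln(0.002/0.058) = -0.00673
D(P‖Q) = 0.0509 nats.

0.0509 nats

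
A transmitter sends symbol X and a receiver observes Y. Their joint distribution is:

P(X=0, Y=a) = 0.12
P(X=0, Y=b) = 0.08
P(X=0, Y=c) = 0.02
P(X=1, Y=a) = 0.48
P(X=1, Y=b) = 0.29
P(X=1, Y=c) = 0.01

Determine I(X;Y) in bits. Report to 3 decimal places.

0.021 bits

Marginals: p(X) = (0.2200, 0.7800), p(Y) = (0.6000, 0.3700, 0.0300).
I(X;Y) = H(X) + H(Y) − H(X,Y).
H(X) = 0.7602, H(Y) = 1.1247, H(X,Y) = 1.8641.
I(X;Y) = 0.7602 + 1.1247 − 1.8641 = 0.021 bits.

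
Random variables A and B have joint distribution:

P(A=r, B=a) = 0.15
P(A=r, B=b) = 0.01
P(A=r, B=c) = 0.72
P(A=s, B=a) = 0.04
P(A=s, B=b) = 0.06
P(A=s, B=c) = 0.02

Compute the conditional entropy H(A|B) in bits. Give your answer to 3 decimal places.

0.315 bits

Chain rule: H(A|B) = H(A,B) − H(B).
Marginals: p(A) = (0.8800, 0.1200), p(B) = (0.1900, 0.0700, 0.7400).
H(A,B) = 1.3604 bits; H(B) = 1.0452 bits.
H(A|B) = 1.3604 − 1.0452 = 0.315 bits.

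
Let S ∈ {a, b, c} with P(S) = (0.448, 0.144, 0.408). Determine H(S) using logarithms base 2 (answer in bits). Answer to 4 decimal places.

H(S) = −Σ p·log₂ p.
  −(0.448)·log₂(0.448) = 0.51898
  −(0.144)·log₂(0.144) = 0.40260
  −(0.408)·log₂(0.408) = 0.52769
Sum: 0.51898 + 0.40260 + 0.52769 = 1.4493 bits.

1.4493 bits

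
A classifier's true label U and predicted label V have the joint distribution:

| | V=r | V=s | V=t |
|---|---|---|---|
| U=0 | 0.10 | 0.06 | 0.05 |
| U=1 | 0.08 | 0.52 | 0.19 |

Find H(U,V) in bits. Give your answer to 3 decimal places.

2.029 bits

H(U,V) = −Σ p(x,y)·log₂ p(x,y) over all 6 cells.
  cell (0,r): −0.10·log₂0.10 = 0.3322
  cell (0,s): −0.06·log₂0.06 = 0.2435
  cell (0,t): −0.05·log₂0.05 = 0.2161
  cell (1,r): −0.08·log₂0.08 = 0.2915
  cell (1,s): −0.52·log₂0.52 = 0.4906
  cell (1,t): −0.19·log₂0.19 = 0.4552
Sum = 2.029 bits.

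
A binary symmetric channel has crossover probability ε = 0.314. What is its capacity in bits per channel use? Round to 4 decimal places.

Binary symmetric channel: C = 1 − h₂(ε) where h₂ is the binary entropy function.
h₂(0.314) = −0.314·log₂0.314 − 0.686·log₂0.686 = 0.8977.
C = 1 − 0.8977 = 0.1023 bits per channel use.

0.1023 bits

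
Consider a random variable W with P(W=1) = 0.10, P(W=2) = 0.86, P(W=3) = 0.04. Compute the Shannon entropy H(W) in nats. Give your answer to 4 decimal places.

0.4887 nats

H(W) = −Σ p·ln p.
  −(0.10)·ln(0.10) = 0.23026
  −(0.86)·ln(0.86) = 0.12971
  −(0.04)·ln(0.04) = 0.12876
Sum: 0.23026 + 0.12971 + 0.12876 = 0.4887 nats.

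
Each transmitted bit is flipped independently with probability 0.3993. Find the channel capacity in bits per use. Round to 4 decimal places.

Binary symmetric channel: C = 1 − h₂(ε) where h₂ is the binary entropy function.
h₂(0.3993) = −0.3993·log₂0.3993 − 0.6007·log₂0.6007 = 0.9705.
C = 1 − 0.9705 = 0.0295 bits per channel use.

0.0295 bits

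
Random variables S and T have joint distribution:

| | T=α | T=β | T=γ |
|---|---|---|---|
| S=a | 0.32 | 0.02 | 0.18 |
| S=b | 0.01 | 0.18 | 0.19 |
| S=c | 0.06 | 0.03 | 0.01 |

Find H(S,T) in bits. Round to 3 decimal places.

2.513 bits

H(S,T) = −Σ p(x,y)·log₂ p(x,y) over all 9 cells.
  cell (a,α): −0.32·log₂0.32 = 0.5260
  cell (a,β): −0.02·log₂0.02 = 0.1129
  cell (a,γ): −0.18·log₂0.18 = 0.4453
  cell (b,α): −0.01·log₂0.01 = 0.0664
  cell (b,β): −0.18·log₂0.18 = 0.4453
  cell (b,γ): −0.19·log₂0.19 = 0.4552
  cell (c,α): −0.06·log₂0.06 = 0.2435
  cell (c,β): −0.03·log₂0.03 = 0.1518
  cell (c,γ): −0.01·log₂0.01 = 0.0664
Sum = 2.513 bits.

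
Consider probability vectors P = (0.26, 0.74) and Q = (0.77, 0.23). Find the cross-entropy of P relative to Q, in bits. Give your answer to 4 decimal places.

1.6671 bits

H(P,Q) = −Σ p·log₂ q.
  −0.26·log₂(0.77) = 0.09804
  −0.74·log₂(0.23) = 1.56902
H(P,Q) = 1.6671 bits.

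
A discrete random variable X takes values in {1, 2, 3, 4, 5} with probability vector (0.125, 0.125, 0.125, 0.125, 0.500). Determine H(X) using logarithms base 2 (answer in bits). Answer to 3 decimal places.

2.000 bits

H(X) = −Σ p·log₂ p.
  −(0.125)·log₂(0.125) = 0.3750
  −(0.125)·log₂(0.125) = 0.3750
  −(0.125)·log₂(0.125) = 0.3750
  −(0.125)·log₂(0.125) = 0.3750
  −(0.500)·log₂(0.500) = 0.5000
Sum: 0.3750 + 0.3750 + 0.3750 + 0.3750 + 0.5000 = 2.000 bits.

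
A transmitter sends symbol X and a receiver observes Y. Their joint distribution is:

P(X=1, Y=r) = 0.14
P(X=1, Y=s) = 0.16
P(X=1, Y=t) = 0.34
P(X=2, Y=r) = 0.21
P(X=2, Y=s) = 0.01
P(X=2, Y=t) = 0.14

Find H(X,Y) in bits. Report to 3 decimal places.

2.286 bits

H(X,Y) = −Σ p(x,y)·log₂ p(x,y) over all 6 cells.
  cell (1,r): −0.14·log₂0.14 = 0.3971
  cell (1,s): −0.16·log₂0.16 = 0.4230
  cell (1,t): −0.34·log₂0.34 = 0.5292
  cell (2,r): −0.21·log₂0.21 = 0.4728
  cell (2,s): −0.01·log₂0.01 = 0.0664
  cell (2,t): −0.14·log₂0.14 = 0.3971
Sum = 2.286 bits.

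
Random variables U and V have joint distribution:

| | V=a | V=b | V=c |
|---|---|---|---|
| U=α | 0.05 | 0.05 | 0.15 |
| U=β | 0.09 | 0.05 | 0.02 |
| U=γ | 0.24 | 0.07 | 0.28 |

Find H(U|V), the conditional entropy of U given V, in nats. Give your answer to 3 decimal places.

0.886 nats

Chain rule: H(U|V) = H(U,V) − H(V).
Marginals: p(U) = (0.2500, 0.1600, 0.5900), p(V) = (0.3800, 0.1700, 0.4500).
H(U,V) = 1.9140 nats; H(V) = 1.0282 nats.
H(U|V) = 1.9140 − 1.0282 = 0.886 nats.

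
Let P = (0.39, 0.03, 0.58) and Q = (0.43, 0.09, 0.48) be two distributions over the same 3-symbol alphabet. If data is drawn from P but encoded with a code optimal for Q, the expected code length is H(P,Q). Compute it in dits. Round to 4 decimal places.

H(P,Q) = −Σ p·log₁₀ q.
  −0.39·log₁₀(0.43) = 0.14295
  −0.03·log₁₀(0.09) = 0.03137
  −0.58·log₁₀(0.48) = 0.18488
H(P,Q) = 0.3592 dits.

0.3592 dits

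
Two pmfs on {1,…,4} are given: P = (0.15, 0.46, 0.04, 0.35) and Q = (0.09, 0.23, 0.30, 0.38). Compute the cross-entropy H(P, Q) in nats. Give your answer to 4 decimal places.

1.4241 nats

H(P,Q) = −Σ p·ln q.
  −0.15·ln(0.09) = 0.36119
  −0.46·ln(0.23) = 0.67605
  −0.04·ln(0.30) = 0.04816
  −0.35·ln(0.38) = 0.33865
H(P,Q) = 1.4241 nats.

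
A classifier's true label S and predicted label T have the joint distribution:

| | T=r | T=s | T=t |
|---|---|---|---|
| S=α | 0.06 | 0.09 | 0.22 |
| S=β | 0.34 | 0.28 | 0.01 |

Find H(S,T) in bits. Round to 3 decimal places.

H(S,T) = −Σ p(x,y)·log₂ p(x,y) over all 6 cells.
  cell (α,r): −0.06·log₂0.06 = 0.2435
  cell (α,s): −0.09·log₂0.09 = 0.3127
  cell (α,t): −0.22·log₂0.22 = 0.4806
  cell (β,r): −0.34·log₂0.34 = 0.5292
  cell (β,s): −0.28·log₂0.28 = 0.5142
  cell (β,t): −0.01·log₂0.01 = 0.0664
Sum = 2.147 bits.

2.147 bits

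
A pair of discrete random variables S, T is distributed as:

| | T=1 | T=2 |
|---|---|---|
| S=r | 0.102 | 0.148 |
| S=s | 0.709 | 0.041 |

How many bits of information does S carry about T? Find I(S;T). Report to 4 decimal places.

Marginals: p(S) = (0.2500, 0.7500), p(T) = (0.8110, 0.1890).
I(S;T) = H(S) + H(T) − H(S,T).
H(S) = 0.8113, H(T) = 0.6994, H(S,T) = 1.2846.
I(S;T) = 0.8113 + 0.6994 − 1.2846 = 0.2261 bits.

0.2261 bits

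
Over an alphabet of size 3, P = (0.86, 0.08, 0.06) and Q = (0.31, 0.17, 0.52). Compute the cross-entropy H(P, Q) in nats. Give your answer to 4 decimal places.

H(P,Q) = −Σ p·ln q.
  −0.86·ln(0.31) = 1.00722
  −0.08·ln(0.17) = 0.14176
  −0.06·ln(0.52) = 0.03924
H(P,Q) = 1.1882 nats.

1.1882 nats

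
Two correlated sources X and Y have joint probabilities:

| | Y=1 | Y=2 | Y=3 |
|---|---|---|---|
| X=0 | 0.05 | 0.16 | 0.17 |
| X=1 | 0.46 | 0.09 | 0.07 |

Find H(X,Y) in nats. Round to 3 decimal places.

H(X,Y) = −Σ p(x,y)·ln p(x,y) over all 6 cells.
  cell (0,1): −0.05·ln0.05 = 0.1498
  cell (0,2): −0.16·ln0.16 = 0.2932
  cell (0,3): −0.17·ln0.17 = 0.3012
  cell (1,1): −0.46·ln0.46 = 0.3572
  cell (1,2): −0.09·ln0.09 = 0.2167
  cell (1,3): −0.07·ln0.07 = 0.1861
Sum = 1.504 nats.

1.504 nats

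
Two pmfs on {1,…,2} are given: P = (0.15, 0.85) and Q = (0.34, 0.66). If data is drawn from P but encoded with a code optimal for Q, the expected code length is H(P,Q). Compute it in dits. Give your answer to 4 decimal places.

0.2237 dits

H(P,Q) = −Σ p·log₁₀ q.
  −0.15·log₁₀(0.34) = 0.07028
  −0.85·log₁₀(0.66) = 0.15339
H(P,Q) = 0.2237 dits.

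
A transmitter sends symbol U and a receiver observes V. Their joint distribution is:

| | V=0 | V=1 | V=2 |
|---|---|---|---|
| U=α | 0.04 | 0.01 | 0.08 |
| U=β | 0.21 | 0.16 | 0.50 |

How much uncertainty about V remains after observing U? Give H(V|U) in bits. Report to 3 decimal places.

1.382 bits

Chain rule: H(V|U) = H(U,V) − H(U).
Marginals: p(U) = (0.1300, 0.8700), p(V) = (0.2500, 0.1700, 0.5800).
H(U,V) = 1.9395 bits; H(U) = 0.5574 bits.
H(V|U) = 1.9395 − 0.5574 = 1.382 bits.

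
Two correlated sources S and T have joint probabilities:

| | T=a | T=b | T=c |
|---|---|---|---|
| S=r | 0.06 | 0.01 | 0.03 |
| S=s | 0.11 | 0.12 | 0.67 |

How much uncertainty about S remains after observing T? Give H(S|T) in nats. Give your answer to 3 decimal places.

Marginals: p(S) = (0.1000, 0.9000), p(T) = (0.1700, 0.1300, 0.7000).
H(S|T) = Σ p(T) · H(S|T=·).
  T=a: p=0.1700, H(S|T=a) = 0.6492
  T=b: p=0.1300, H(S|T=b) = 0.2712
  T=c: p=0.7000, H(S|T=c) = 0.1769
Weighted sum = 0.269 nats.

0.269 nats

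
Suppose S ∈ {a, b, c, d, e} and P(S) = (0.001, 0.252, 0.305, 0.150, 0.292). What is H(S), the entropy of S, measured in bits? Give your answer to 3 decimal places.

H(S) = −Σ p·log₂ p.
  −(0.001)·log₂(0.001) = 0.0100
  −(0.252)·log₂(0.252) = 0.5011
  −(0.305)·log₂(0.305) = 0.5225
  −(0.150)·log₂(0.150) = 0.4105
  −(0.292)·log₂(0.292) = 0.5186
Sum: 0.0100 + 0.5011 + 0.5225 + 0.4105 + 0.5186 = 1.963 bits.

1.963 bits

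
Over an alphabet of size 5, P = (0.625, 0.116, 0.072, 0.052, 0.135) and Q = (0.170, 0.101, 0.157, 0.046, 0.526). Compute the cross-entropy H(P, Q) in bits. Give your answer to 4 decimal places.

H(P,Q) = −Σ p·log₂ q.
  −0.625·log₂(0.170) = 1.59775
  −0.116·log₂(0.101) = 0.38368
  −0.072·log₂(0.157) = 0.19232
  −0.052·log₂(0.046) = 0.23100
  −0.135·log₂(0.526) = 0.12513
H(P,Q) = 2.5299 bits.

2.5299 bits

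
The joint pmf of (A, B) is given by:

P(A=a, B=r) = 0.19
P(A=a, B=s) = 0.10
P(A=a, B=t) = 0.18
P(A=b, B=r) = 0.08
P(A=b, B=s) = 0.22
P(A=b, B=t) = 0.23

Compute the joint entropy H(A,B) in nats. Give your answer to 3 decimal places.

H(A,B) = −Σ p(x,y)·ln p(x,y) over all 6 cells.
  cell (a,r): −0.19·ln0.19 = 0.3155
  cell (a,s): −0.10·ln0.10 = 0.2303
  cell (a,t): −0.18·ln0.18 = 0.3087
  cell (b,r): −0.08·ln0.08 = 0.2021
  cell (b,s): −0.22·ln0.22 = 0.3331
  cell (b,t): −0.23·ln0.23 = 0.3380
Sum = 1.728 nats.

1.728 nats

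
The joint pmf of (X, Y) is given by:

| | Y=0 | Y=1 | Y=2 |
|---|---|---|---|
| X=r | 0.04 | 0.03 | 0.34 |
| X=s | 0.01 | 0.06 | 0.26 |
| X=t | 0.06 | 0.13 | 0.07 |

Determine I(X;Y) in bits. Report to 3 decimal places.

Marginals: p(X) = (0.4100, 0.3300, 0.2600), p(Y) = (0.1100, 0.2200, 0.6700).
I(X;Y) = Σ p(x,y)·log₂[p(x,y)/(p(x)p(y))].
  (r,0): 0.04·log₂(0.8869) = -0.0069
  (r,1): 0.03·log₂(0.3326) = -0.0476
  (r,2): 0.34·log₂(1.2377) = 0.1046
  (s,0): 0.01·log₂(0.2755) = -0.0186
  (s,1): 0.06·log₂(0.8264) = -0.0165
  (s,2): 0.26·log₂(1.1759) = 0.0608
  (t,0): 0.06·log₂(2.0979) = 0.0641
  (t,1): 0.13·log₂(2.2727) = 0.1540
  (t,2): 0.07·log₂(0.4018) = -0.0921
Sum = 0.202 bits.

0.202 bits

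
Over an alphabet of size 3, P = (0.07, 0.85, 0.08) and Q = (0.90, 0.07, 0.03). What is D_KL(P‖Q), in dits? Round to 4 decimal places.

0.8781 dits

D(P‖Q) = Σ p·log₁₀(p/q).
  0.07·log₁₀(0.07/0.90) = -0.07764
  0.85·log₁₀(0.85/0.07) = 0.92167
  0.08·log₁₀(0.08/0.03) = 0.03408
D(P‖Q) = 0.8781 dits.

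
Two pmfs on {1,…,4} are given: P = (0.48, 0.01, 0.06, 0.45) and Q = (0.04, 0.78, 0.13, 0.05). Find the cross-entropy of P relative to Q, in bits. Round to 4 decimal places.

H(P,Q) = −Σ p·log₂ q.
  −0.48·log₂(0.04) = 2.22905
  −0.01·log₂(0.78) = 0.00358
  −0.06·log₂(0.13) = 0.17660
  −0.45·log₂(0.05) = 1.94487
H(P,Q) = 4.3541 bits.

4.3541 bits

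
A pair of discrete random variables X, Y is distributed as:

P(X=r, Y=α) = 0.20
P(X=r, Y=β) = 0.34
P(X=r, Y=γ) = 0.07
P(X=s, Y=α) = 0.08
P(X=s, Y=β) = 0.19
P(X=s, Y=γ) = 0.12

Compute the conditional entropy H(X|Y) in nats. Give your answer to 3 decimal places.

0.638 nats

Marginals: p(X) = (0.6100, 0.3900), p(Y) = (0.2800, 0.5300, 0.1900).
H(X|Y) = Σ p(Y) · H(X|Y=·).
  Y=α: p=0.2800, H(X|Y=α) = 0.5983
  Y=β: p=0.5300, H(X|Y=β) = 0.6525
  Y=γ: p=0.1900, H(X|Y=γ) = 0.6581
Weighted sum = 0.638 nats.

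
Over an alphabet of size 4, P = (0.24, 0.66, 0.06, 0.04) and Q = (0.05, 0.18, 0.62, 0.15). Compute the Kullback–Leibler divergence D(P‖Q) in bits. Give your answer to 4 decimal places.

D(P‖Q) = Σ p·log₂(p/q).
  0.24·log₂(0.24/0.05) = 0.54313
  0.66·log₂(0.66/0.18) = 1.23715
  0.06·log₂(0.06/0.62) = -0.20215
  0.04·log₂(0.04/0.15) = -0.07628
D(P‖Q) = 1.5018 bits.

1.5018 bits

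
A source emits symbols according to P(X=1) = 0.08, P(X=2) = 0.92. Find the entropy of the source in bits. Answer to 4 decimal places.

0.4022 bits

H(X) = −Σ p·log₂ p.
  −(0.08)·log₂(0.08) = 0.29151
  −(0.92)·log₂(0.92) = 0.11067
Sum: 0.29151 + 0.11067 = 0.4022 bits.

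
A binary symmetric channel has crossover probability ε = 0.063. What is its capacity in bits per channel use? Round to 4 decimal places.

Binary symmetric channel: C = 1 − h₂(ε) where h₂ is the binary entropy function.
h₂(0.063) = −0.063·log₂0.063 − 0.937·log₂0.937 = 0.3392.
C = 1 − 0.3392 = 0.6608 bits per channel use.

0.6608 bits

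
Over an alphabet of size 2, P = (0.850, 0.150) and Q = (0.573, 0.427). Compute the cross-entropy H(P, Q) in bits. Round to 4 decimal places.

H(P,Q) = −Σ p·log₂ q.
  −0.850·log₂(0.573) = 0.68288
  −0.150·log₂(0.427) = 0.18415
H(P,Q) = 0.8670 bits.

0.8670 bits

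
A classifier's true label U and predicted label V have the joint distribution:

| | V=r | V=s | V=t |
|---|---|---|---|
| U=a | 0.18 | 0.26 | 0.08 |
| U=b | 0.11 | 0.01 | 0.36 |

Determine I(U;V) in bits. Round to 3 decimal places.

Marginals: p(U) = (0.5200, 0.4800), p(V) = (0.2900, 0.2700, 0.4400).
I(U;V) = Σ p(x,y)·log₂[p(x,y)/(p(x)p(y))].
  (a,r): 0.18·log₂(1.1936) = 0.0460
  (a,s): 0.26·log₂(1.8519) = 0.2311
  (a,t): 0.08·log₂(0.3497) = -0.1213
  (b,r): 0.11·log₂(0.7902) = -0.0374
  (b,s): 0.01·log₂(0.0772) = -0.0370
  (b,t): 0.36·log₂(1.7045) = 0.2770
Sum = 0.358 bits.

0.358 bits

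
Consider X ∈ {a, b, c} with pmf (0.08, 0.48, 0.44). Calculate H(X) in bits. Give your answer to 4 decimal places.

1.3209 bits

H(X) = −Σ p·log₂ p.
  −(0.08)·log₂(0.08) = 0.29151
  −(0.48)·log₂(0.48) = 0.50827
  −(0.44)·log₂(0.44) = 0.52115
Sum: 0.29151 + 0.50827 + 0.52115 = 1.3209 bits.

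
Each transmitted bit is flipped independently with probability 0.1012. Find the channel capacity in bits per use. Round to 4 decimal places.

0.5272 bits

Binary symmetric channel: C = 1 − h₂(ε) where h₂ is the binary entropy function.
h₂(0.1012) = −0.1012·log₂0.1012 − 0.8988·log₂0.8988 = 0.4728.
C = 1 − 0.4728 = 0.5272 bits per channel use.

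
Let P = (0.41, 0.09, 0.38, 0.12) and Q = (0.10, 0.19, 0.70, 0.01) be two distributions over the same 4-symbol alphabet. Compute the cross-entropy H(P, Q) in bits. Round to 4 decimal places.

H(P,Q) = −Σ p·log₂ q.
  −0.41·log₂(0.10) = 1.36199
  −0.09·log₂(0.19) = 0.21563
  −0.38·log₂(0.70) = 0.19554
  −0.12·log₂(0.01) = 0.79726
H(P,Q) = 2.5704 bits.

2.5704 bits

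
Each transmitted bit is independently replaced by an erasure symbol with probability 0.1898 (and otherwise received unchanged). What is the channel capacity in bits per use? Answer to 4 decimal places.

Binary erasure channel: capacity C = 1 − ε.
C = 1 − 0.1898 = 0.8102 bits per channel use.

0.8102 bits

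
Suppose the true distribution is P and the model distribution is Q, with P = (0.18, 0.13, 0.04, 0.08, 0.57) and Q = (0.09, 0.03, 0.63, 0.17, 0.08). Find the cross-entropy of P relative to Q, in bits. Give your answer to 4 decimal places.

3.5911 bits

H(P,Q) = −Σ p·log₂ q.
  −0.18·log₂(0.09) = 0.62531
  −0.13·log₂(0.03) = 0.65766
  −0.04·log₂(0.63) = 0.02666
  −0.08·log₂(0.17) = 0.20451
  −0.57·log₂(0.08) = 2.07700
H(P,Q) = 3.5911 bits.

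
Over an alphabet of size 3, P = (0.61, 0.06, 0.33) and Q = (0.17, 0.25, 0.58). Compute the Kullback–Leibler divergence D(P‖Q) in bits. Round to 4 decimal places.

0.7324 bits

D(P‖Q) = Σ p·log₂(p/q).
  0.61·log₂(0.61/0.17) = 1.12440
  0.06·log₂(0.06/0.25) = -0.12353
  0.33·log₂(0.33/0.58) = -0.26848
D(P‖Q) = 0.7324 bits.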